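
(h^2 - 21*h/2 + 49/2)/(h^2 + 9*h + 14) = (2*h^2 - 21*h + 49)/(2*(h^2 + 9*h + 14))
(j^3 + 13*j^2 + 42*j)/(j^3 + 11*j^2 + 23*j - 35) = j*(j + 6)/(j^2 + 4*j - 5)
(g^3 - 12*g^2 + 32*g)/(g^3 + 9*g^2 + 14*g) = (g^2 - 12*g + 32)/(g^2 + 9*g + 14)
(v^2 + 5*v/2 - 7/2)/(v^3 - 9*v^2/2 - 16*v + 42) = (v - 1)/(v^2 - 8*v + 12)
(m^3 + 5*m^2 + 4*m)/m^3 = 1 + 5/m + 4/m^2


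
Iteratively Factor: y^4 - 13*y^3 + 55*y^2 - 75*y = (y - 5)*(y^3 - 8*y^2 + 15*y) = (y - 5)*(y - 3)*(y^2 - 5*y) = y*(y - 5)*(y - 3)*(y - 5)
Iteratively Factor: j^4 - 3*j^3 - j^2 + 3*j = (j - 3)*(j^3 - j) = (j - 3)*(j + 1)*(j^2 - j) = j*(j - 3)*(j + 1)*(j - 1)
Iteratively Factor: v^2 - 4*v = (v - 4)*(v)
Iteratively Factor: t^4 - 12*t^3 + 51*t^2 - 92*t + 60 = (t - 2)*(t^3 - 10*t^2 + 31*t - 30) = (t - 5)*(t - 2)*(t^2 - 5*t + 6) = (t - 5)*(t - 2)^2*(t - 3)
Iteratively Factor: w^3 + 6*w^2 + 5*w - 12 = (w + 4)*(w^2 + 2*w - 3) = (w - 1)*(w + 4)*(w + 3)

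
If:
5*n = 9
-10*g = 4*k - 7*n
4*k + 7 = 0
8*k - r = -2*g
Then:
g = 49/25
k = -7/4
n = 9/5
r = -252/25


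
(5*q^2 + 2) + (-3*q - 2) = 5*q^2 - 3*q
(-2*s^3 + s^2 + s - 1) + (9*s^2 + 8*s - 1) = -2*s^3 + 10*s^2 + 9*s - 2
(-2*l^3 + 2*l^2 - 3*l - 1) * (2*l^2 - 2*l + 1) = -4*l^5 + 8*l^4 - 12*l^3 + 6*l^2 - l - 1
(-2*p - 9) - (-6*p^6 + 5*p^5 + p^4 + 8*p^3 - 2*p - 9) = 6*p^6 - 5*p^5 - p^4 - 8*p^3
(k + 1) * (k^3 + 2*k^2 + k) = k^4 + 3*k^3 + 3*k^2 + k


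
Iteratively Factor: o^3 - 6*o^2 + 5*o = (o)*(o^2 - 6*o + 5) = o*(o - 5)*(o - 1)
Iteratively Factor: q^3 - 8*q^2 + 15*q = (q)*(q^2 - 8*q + 15) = q*(q - 3)*(q - 5)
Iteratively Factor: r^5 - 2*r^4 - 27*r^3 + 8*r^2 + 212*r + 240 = (r + 3)*(r^4 - 5*r^3 - 12*r^2 + 44*r + 80) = (r - 5)*(r + 3)*(r^3 - 12*r - 16) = (r - 5)*(r - 4)*(r + 3)*(r^2 + 4*r + 4) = (r - 5)*(r - 4)*(r + 2)*(r + 3)*(r + 2)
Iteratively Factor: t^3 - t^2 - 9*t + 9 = (t - 1)*(t^2 - 9) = (t - 1)*(t + 3)*(t - 3)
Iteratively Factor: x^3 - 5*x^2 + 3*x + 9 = (x - 3)*(x^2 - 2*x - 3) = (x - 3)*(x + 1)*(x - 3)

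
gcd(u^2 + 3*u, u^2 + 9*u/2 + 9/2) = u + 3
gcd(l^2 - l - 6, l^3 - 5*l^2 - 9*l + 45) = l - 3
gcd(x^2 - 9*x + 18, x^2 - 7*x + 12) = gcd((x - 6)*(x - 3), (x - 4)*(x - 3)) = x - 3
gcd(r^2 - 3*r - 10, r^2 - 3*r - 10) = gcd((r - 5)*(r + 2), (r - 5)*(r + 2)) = r^2 - 3*r - 10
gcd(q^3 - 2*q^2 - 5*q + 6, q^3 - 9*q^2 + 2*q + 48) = q^2 - q - 6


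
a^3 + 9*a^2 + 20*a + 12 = (a + 1)*(a + 2)*(a + 6)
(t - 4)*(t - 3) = t^2 - 7*t + 12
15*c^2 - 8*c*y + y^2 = (-5*c + y)*(-3*c + y)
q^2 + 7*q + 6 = (q + 1)*(q + 6)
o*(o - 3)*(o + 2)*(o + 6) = o^4 + 5*o^3 - 12*o^2 - 36*o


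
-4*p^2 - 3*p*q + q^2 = (-4*p + q)*(p + q)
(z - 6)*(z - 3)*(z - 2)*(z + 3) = z^4 - 8*z^3 + 3*z^2 + 72*z - 108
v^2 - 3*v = v*(v - 3)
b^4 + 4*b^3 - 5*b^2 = b^2*(b - 1)*(b + 5)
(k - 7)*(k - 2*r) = k^2 - 2*k*r - 7*k + 14*r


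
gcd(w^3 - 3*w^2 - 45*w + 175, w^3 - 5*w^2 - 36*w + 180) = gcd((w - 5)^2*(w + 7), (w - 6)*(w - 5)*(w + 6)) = w - 5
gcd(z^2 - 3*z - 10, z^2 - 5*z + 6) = 1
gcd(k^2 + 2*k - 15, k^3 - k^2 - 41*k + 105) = k - 3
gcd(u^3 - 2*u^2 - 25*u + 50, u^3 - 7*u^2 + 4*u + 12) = u - 2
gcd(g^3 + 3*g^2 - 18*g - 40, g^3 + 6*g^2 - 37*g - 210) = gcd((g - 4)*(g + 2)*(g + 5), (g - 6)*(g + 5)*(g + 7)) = g + 5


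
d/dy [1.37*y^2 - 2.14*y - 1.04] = 2.74*y - 2.14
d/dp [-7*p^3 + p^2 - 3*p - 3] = -21*p^2 + 2*p - 3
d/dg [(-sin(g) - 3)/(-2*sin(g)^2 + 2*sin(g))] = (-cos(g) - 6/tan(g) + 3*cos(g)/sin(g)^2)/(2*(sin(g) - 1)^2)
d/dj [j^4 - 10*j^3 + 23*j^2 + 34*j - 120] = 4*j^3 - 30*j^2 + 46*j + 34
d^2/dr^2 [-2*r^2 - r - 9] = -4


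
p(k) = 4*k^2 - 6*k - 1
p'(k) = 8*k - 6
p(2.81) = 13.72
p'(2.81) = 16.48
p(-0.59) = 3.93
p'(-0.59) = -10.72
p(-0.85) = 6.99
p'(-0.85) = -12.80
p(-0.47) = 2.70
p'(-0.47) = -9.76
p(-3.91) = 83.61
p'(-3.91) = -37.28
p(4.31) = 47.44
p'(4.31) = 28.48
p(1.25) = -2.25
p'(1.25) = 4.00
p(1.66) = 0.06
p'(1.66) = 7.28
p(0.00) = -1.00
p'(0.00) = -6.00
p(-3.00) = 53.00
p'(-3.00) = -30.00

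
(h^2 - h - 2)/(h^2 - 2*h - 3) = (h - 2)/(h - 3)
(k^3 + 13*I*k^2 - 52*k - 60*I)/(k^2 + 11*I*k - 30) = k + 2*I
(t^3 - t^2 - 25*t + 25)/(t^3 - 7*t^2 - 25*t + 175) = (t - 1)/(t - 7)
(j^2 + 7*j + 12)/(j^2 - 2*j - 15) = (j + 4)/(j - 5)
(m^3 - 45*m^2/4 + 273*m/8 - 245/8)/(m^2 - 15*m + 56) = (8*m^2 - 34*m + 35)/(8*(m - 8))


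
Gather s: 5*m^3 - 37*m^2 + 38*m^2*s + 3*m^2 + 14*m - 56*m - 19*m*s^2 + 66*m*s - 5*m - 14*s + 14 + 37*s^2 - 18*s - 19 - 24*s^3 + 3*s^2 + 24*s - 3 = 5*m^3 - 34*m^2 - 47*m - 24*s^3 + s^2*(40 - 19*m) + s*(38*m^2 + 66*m - 8) - 8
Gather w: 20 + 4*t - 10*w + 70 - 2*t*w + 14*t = 18*t + w*(-2*t - 10) + 90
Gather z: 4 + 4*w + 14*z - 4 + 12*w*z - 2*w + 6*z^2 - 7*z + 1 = 2*w + 6*z^2 + z*(12*w + 7) + 1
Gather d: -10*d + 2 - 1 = 1 - 10*d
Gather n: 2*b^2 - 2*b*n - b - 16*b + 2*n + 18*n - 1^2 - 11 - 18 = 2*b^2 - 17*b + n*(20 - 2*b) - 30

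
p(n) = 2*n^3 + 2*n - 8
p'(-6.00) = 218.00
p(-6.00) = -452.00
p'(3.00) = 56.00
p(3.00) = 52.00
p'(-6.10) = 225.26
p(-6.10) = -474.16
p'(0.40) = 2.96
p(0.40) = -7.07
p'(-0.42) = 3.06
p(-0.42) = -8.99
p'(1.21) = 10.78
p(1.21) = -2.04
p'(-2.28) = 33.19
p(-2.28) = -36.26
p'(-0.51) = 3.56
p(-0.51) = -9.29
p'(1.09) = 9.13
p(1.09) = -3.23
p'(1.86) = 22.76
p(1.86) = 8.59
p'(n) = 6*n^2 + 2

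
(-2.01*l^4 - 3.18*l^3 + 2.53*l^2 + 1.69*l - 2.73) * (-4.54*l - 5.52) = 9.1254*l^5 + 25.5324*l^4 + 6.0674*l^3 - 21.6382*l^2 + 3.0654*l + 15.0696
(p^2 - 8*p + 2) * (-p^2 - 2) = -p^4 + 8*p^3 - 4*p^2 + 16*p - 4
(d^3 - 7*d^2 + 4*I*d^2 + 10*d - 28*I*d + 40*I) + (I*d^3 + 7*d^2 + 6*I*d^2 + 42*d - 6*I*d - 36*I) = d^3 + I*d^3 + 10*I*d^2 + 52*d - 34*I*d + 4*I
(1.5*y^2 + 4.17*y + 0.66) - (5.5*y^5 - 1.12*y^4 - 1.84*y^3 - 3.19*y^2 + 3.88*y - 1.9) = -5.5*y^5 + 1.12*y^4 + 1.84*y^3 + 4.69*y^2 + 0.29*y + 2.56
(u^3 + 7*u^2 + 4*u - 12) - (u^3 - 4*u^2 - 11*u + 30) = 11*u^2 + 15*u - 42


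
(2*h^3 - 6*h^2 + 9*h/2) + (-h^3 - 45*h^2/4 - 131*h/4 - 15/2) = h^3 - 69*h^2/4 - 113*h/4 - 15/2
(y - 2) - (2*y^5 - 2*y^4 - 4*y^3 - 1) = -2*y^5 + 2*y^4 + 4*y^3 + y - 1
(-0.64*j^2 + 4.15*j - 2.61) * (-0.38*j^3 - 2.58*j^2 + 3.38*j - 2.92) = 0.2432*j^5 + 0.0741999999999998*j^4 - 11.8784*j^3 + 22.6296*j^2 - 20.9398*j + 7.6212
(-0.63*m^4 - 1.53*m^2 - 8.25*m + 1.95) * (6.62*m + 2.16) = -4.1706*m^5 - 1.3608*m^4 - 10.1286*m^3 - 57.9198*m^2 - 4.911*m + 4.212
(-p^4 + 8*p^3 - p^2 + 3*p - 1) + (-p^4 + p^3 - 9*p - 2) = -2*p^4 + 9*p^3 - p^2 - 6*p - 3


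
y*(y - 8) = y^2 - 8*y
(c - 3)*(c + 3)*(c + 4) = c^3 + 4*c^2 - 9*c - 36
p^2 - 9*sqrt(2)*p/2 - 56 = (p - 8*sqrt(2))*(p + 7*sqrt(2)/2)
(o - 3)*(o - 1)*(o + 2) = o^3 - 2*o^2 - 5*o + 6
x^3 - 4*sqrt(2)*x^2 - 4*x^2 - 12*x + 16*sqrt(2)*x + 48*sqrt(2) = (x - 6)*(x + 2)*(x - 4*sqrt(2))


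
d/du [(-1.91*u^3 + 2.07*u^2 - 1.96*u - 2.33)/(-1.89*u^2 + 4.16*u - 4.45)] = (3.6099*u^4 - 15.8912*u^3 + 30.4053*u^2 - 27.2304*u + 18.4148)/(3.5721*u^4 - 15.7248*u^3 + 34.1266*u^2 - 37.024*u + 19.8025)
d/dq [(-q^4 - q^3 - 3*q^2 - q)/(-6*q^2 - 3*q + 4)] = (12*q^5 + 15*q^4 - 10*q^3 - 9*q^2 - 24*q - 4)/(36*q^4 + 36*q^3 - 39*q^2 - 24*q + 16)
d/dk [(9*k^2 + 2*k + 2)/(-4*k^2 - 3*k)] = (-19*k^2 + 16*k + 6)/(k^2*(16*k^2 + 24*k + 9))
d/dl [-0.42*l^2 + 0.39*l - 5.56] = 0.39 - 0.84*l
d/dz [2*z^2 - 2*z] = 4*z - 2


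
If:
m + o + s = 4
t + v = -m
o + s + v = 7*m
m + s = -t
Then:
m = v/8 + 1/2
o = 7/2 - 9*v/8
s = v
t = -9*v/8 - 1/2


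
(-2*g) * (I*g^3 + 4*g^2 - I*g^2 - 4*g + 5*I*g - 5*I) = -2*I*g^4 - 8*g^3 + 2*I*g^3 + 8*g^2 - 10*I*g^2 + 10*I*g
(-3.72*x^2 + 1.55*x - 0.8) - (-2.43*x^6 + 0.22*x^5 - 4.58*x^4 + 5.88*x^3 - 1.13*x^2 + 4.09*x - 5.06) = 2.43*x^6 - 0.22*x^5 + 4.58*x^4 - 5.88*x^3 - 2.59*x^2 - 2.54*x + 4.26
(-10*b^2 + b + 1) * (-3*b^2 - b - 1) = 30*b^4 + 7*b^3 + 6*b^2 - 2*b - 1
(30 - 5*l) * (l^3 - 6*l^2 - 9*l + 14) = -5*l^4 + 60*l^3 - 135*l^2 - 340*l + 420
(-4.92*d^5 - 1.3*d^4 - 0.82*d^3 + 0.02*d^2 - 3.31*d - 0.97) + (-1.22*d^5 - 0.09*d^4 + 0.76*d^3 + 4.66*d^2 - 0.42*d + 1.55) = -6.14*d^5 - 1.39*d^4 - 0.0599999999999999*d^3 + 4.68*d^2 - 3.73*d + 0.58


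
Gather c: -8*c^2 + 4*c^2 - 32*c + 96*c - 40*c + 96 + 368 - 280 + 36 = -4*c^2 + 24*c + 220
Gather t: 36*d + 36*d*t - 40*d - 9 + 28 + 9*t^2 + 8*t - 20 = -4*d + 9*t^2 + t*(36*d + 8) - 1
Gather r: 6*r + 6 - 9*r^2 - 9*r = -9*r^2 - 3*r + 6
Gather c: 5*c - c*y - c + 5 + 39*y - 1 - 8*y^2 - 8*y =c*(4 - y) - 8*y^2 + 31*y + 4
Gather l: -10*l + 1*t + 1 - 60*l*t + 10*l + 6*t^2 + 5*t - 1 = -60*l*t + 6*t^2 + 6*t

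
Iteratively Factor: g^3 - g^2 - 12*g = (g)*(g^2 - g - 12) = g*(g + 3)*(g - 4)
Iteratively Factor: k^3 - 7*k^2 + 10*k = (k - 5)*(k^2 - 2*k) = k*(k - 5)*(k - 2)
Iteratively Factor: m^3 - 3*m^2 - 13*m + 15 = (m + 3)*(m^2 - 6*m + 5) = (m - 5)*(m + 3)*(m - 1)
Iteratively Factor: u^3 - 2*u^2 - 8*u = (u)*(u^2 - 2*u - 8) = u*(u + 2)*(u - 4)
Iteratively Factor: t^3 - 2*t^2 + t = (t - 1)*(t^2 - t) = (t - 1)^2*(t)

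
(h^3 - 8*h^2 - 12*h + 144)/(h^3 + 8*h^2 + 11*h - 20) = (h^2 - 12*h + 36)/(h^2 + 4*h - 5)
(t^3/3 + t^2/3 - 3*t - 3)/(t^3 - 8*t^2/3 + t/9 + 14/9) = 3*(t^3 + t^2 - 9*t - 9)/(9*t^3 - 24*t^2 + t + 14)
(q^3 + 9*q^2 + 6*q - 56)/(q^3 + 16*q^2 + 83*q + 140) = (q - 2)/(q + 5)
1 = 1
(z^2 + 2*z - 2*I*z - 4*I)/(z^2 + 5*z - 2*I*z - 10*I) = (z + 2)/(z + 5)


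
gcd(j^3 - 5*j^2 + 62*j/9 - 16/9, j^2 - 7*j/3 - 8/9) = j - 8/3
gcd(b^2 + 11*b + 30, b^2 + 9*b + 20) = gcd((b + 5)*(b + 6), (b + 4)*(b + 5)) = b + 5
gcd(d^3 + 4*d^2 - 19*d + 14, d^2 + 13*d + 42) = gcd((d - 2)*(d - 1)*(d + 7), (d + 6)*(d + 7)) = d + 7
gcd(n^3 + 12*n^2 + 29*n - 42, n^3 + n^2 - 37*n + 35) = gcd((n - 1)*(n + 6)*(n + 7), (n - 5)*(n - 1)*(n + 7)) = n^2 + 6*n - 7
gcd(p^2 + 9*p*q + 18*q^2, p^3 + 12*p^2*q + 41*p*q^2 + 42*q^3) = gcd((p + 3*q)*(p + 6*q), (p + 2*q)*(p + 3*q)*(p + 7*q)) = p + 3*q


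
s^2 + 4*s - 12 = (s - 2)*(s + 6)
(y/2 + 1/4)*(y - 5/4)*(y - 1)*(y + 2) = y^4/2 + y^3/8 - 27*y^2/16 + 7*y/16 + 5/8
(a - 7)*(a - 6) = a^2 - 13*a + 42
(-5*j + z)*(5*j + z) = -25*j^2 + z^2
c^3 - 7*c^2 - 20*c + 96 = (c - 8)*(c - 3)*(c + 4)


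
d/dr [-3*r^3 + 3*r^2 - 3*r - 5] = -9*r^2 + 6*r - 3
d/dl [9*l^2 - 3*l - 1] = 18*l - 3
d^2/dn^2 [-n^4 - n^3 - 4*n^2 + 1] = -12*n^2 - 6*n - 8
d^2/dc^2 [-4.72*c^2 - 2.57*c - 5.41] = -9.44000000000000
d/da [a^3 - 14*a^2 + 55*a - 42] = 3*a^2 - 28*a + 55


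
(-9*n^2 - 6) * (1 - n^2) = 9*n^4 - 3*n^2 - 6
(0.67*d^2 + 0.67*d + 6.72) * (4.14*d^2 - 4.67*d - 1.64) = 2.7738*d^4 - 0.3551*d^3 + 23.5931*d^2 - 32.4812*d - 11.0208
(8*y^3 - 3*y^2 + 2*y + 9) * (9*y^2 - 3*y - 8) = 72*y^5 - 51*y^4 - 37*y^3 + 99*y^2 - 43*y - 72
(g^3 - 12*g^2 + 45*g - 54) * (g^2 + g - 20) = g^5 - 11*g^4 + 13*g^3 + 231*g^2 - 954*g + 1080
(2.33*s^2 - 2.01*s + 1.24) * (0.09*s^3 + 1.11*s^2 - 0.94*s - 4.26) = 0.2097*s^5 + 2.4054*s^4 - 4.3097*s^3 - 6.66*s^2 + 7.397*s - 5.2824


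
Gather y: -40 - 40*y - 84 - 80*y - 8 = -120*y - 132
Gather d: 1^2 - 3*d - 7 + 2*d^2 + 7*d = 2*d^2 + 4*d - 6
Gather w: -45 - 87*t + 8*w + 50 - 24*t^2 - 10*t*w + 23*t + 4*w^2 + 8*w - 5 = -24*t^2 - 64*t + 4*w^2 + w*(16 - 10*t)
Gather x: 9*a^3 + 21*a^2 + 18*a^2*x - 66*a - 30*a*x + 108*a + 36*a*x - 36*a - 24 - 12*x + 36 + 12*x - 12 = 9*a^3 + 21*a^2 + 6*a + x*(18*a^2 + 6*a)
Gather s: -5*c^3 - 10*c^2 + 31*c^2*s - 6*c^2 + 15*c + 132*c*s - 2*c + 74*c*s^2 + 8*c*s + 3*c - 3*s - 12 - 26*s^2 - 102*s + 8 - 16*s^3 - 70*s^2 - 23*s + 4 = -5*c^3 - 16*c^2 + 16*c - 16*s^3 + s^2*(74*c - 96) + s*(31*c^2 + 140*c - 128)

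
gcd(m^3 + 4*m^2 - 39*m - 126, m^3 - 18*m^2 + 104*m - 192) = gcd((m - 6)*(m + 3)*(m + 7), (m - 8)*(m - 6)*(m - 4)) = m - 6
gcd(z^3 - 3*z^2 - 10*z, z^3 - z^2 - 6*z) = z^2 + 2*z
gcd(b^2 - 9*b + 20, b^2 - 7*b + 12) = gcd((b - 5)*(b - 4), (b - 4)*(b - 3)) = b - 4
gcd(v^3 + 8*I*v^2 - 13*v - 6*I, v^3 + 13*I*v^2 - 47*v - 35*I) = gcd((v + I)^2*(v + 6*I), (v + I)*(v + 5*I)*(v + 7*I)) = v + I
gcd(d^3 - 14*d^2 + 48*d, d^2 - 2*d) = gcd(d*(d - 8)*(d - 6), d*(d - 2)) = d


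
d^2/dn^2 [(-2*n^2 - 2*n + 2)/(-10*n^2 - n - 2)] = 12*(30*n^3 - 120*n^2 - 30*n + 7)/(1000*n^6 + 300*n^5 + 630*n^4 + 121*n^3 + 126*n^2 + 12*n + 8)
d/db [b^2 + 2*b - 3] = 2*b + 2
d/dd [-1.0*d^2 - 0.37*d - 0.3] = -2.0*d - 0.37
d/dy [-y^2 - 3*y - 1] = -2*y - 3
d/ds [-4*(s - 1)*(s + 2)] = -8*s - 4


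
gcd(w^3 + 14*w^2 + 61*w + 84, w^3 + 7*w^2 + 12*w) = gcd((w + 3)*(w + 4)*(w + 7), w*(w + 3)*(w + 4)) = w^2 + 7*w + 12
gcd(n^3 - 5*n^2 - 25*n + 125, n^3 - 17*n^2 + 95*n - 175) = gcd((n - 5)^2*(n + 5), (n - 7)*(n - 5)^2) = n^2 - 10*n + 25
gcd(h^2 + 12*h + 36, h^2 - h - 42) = h + 6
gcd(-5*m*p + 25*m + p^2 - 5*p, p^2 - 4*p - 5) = p - 5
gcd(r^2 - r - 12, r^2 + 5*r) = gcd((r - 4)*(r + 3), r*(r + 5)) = 1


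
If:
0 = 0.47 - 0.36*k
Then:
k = 1.31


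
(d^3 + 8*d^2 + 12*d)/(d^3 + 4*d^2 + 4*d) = (d + 6)/(d + 2)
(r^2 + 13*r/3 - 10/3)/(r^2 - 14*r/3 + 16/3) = (3*r^2 + 13*r - 10)/(3*r^2 - 14*r + 16)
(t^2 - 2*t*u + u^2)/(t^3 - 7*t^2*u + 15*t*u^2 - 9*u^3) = (t - u)/(t^2 - 6*t*u + 9*u^2)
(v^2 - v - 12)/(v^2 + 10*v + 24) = (v^2 - v - 12)/(v^2 + 10*v + 24)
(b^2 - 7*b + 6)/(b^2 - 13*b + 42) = (b - 1)/(b - 7)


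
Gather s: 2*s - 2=2*s - 2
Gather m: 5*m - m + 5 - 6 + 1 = 4*m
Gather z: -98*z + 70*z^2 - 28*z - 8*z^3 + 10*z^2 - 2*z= -8*z^3 + 80*z^2 - 128*z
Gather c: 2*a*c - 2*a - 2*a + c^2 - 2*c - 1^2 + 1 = -4*a + c^2 + c*(2*a - 2)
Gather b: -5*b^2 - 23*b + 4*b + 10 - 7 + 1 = -5*b^2 - 19*b + 4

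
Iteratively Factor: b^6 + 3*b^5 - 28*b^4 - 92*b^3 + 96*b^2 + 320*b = (b + 2)*(b^5 + b^4 - 30*b^3 - 32*b^2 + 160*b) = (b + 2)*(b + 4)*(b^4 - 3*b^3 - 18*b^2 + 40*b) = b*(b + 2)*(b + 4)*(b^3 - 3*b^2 - 18*b + 40) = b*(b - 2)*(b + 2)*(b + 4)*(b^2 - b - 20) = b*(b - 2)*(b + 2)*(b + 4)^2*(b - 5)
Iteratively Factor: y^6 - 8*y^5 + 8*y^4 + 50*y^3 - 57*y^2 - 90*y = (y)*(y^5 - 8*y^4 + 8*y^3 + 50*y^2 - 57*y - 90) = y*(y - 3)*(y^4 - 5*y^3 - 7*y^2 + 29*y + 30) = y*(y - 3)*(y + 2)*(y^3 - 7*y^2 + 7*y + 15) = y*(y - 3)*(y + 1)*(y + 2)*(y^2 - 8*y + 15) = y*(y - 3)^2*(y + 1)*(y + 2)*(y - 5)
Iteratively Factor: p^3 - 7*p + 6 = (p - 1)*(p^2 + p - 6) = (p - 1)*(p + 3)*(p - 2)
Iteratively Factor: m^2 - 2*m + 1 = (m - 1)*(m - 1)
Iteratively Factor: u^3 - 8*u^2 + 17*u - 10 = (u - 1)*(u^2 - 7*u + 10) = (u - 5)*(u - 1)*(u - 2)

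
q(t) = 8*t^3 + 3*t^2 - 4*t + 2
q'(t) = 24*t^2 + 6*t - 4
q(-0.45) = 3.68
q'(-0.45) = -1.84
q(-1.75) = -24.69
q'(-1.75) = 59.00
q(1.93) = 62.97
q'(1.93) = 96.98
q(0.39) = 1.37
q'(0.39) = 1.99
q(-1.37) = -7.46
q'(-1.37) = 32.83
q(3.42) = 343.42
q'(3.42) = 297.23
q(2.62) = 155.99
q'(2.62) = 176.47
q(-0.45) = 3.68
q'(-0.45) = -1.84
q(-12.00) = -13342.00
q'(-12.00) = 3380.00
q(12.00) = 14210.00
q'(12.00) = 3524.00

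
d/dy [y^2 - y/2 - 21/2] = 2*y - 1/2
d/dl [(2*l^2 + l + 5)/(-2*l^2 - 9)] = (2*l^2 - 16*l - 9)/(4*l^4 + 36*l^2 + 81)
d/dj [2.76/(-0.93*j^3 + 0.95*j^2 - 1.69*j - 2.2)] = (7.7004*j^2 - 5.244*j + 4.6644)/(0.93*j^3 - 0.95*j^2 + 1.69*j + 2.2)^2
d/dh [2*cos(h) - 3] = -2*sin(h)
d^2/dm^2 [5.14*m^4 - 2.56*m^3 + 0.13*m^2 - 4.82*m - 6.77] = 61.68*m^2 - 15.36*m + 0.26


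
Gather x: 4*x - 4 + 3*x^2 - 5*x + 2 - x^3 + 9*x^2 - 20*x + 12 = -x^3 + 12*x^2 - 21*x + 10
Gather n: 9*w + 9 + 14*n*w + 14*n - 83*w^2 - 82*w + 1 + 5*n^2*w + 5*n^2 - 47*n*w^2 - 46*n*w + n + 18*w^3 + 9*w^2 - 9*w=n^2*(5*w + 5) + n*(-47*w^2 - 32*w + 15) + 18*w^3 - 74*w^2 - 82*w + 10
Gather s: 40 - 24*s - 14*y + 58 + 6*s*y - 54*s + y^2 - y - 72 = s*(6*y - 78) + y^2 - 15*y + 26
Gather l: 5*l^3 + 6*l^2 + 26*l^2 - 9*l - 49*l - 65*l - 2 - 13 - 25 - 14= 5*l^3 + 32*l^2 - 123*l - 54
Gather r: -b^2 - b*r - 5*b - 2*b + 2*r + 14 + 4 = -b^2 - 7*b + r*(2 - b) + 18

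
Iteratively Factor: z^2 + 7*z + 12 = (z + 4)*(z + 3)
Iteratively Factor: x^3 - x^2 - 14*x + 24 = (x - 2)*(x^2 + x - 12) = (x - 3)*(x - 2)*(x + 4)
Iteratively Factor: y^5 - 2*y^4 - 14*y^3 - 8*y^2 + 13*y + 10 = (y - 1)*(y^4 - y^3 - 15*y^2 - 23*y - 10) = (y - 1)*(y + 1)*(y^3 - 2*y^2 - 13*y - 10) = (y - 1)*(y + 1)^2*(y^2 - 3*y - 10) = (y - 5)*(y - 1)*(y + 1)^2*(y + 2)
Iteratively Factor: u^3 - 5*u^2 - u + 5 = (u - 1)*(u^2 - 4*u - 5) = (u - 5)*(u - 1)*(u + 1)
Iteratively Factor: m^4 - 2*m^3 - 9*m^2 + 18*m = (m - 2)*(m^3 - 9*m) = (m - 3)*(m - 2)*(m^2 + 3*m) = m*(m - 3)*(m - 2)*(m + 3)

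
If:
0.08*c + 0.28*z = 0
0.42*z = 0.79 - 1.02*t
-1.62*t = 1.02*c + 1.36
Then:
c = -2.16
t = 0.52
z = 0.62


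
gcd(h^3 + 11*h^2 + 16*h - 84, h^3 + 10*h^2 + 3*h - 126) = h^2 + 13*h + 42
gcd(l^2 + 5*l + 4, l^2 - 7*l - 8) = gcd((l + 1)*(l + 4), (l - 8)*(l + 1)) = l + 1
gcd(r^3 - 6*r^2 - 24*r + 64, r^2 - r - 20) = r + 4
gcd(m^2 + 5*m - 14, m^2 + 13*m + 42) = m + 7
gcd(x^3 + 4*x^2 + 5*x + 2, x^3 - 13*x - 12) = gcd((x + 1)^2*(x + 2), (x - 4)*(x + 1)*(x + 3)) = x + 1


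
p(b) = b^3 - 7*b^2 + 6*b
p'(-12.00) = 606.00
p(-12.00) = -2808.00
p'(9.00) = 123.00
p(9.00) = 216.00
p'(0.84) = -3.64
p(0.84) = 0.69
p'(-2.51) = 60.04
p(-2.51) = -74.97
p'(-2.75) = 67.19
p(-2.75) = -90.23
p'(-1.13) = 25.65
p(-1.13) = -17.16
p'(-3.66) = 97.43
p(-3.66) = -164.76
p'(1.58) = -8.63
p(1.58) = -4.05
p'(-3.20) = 81.52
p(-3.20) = -123.65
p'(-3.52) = 92.45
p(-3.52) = -151.47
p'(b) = 3*b^2 - 14*b + 6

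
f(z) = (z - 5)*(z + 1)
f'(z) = 2*z - 4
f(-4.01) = 27.12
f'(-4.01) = -12.02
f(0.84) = -7.65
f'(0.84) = -2.32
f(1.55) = -8.80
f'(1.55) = -0.90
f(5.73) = 4.91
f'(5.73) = 7.46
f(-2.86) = 14.62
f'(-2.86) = -9.72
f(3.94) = -5.24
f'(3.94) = 3.88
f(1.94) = -9.00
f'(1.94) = -0.12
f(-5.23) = 43.27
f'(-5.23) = -14.46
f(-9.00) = 112.00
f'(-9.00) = -22.00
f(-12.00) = 187.00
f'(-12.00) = -28.00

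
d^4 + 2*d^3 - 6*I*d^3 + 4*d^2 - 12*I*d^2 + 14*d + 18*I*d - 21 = (d - 1)*(d + 3)*(d - 7*I)*(d + I)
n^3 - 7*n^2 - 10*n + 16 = (n - 8)*(n - 1)*(n + 2)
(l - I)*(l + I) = l^2 + 1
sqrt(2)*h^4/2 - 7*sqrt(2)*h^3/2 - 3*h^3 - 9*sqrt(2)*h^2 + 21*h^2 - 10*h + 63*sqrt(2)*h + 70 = (h - 7)*(h - 5*sqrt(2))*(h + sqrt(2))*(sqrt(2)*h/2 + 1)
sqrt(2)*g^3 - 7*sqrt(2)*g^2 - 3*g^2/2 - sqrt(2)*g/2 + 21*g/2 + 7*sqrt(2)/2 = (g - 7)*(g - sqrt(2))*(sqrt(2)*g + 1/2)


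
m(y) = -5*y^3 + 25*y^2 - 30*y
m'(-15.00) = -4155.00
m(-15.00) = 22950.00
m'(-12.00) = -2790.00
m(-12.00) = 12600.00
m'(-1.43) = -132.17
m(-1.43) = 108.64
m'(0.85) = 1.66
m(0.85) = -10.51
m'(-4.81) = -617.54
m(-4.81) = 1279.13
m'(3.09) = -18.72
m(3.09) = -1.52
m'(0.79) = 0.14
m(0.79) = -10.56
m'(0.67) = -3.23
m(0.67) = -10.38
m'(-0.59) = -64.72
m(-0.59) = 27.43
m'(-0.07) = -33.57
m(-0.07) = 2.22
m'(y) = -15*y^2 + 50*y - 30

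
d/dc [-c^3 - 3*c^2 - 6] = 3*c*(-c - 2)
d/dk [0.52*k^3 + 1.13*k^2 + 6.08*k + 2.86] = 1.56*k^2 + 2.26*k + 6.08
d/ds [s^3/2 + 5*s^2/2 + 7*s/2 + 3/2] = 3*s^2/2 + 5*s + 7/2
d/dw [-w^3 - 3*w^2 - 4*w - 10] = -3*w^2 - 6*w - 4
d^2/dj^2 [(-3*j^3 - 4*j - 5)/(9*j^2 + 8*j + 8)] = 2*(-300*j^3 - 1791*j^2 - 792*j + 296)/(729*j^6 + 1944*j^5 + 3672*j^4 + 3968*j^3 + 3264*j^2 + 1536*j + 512)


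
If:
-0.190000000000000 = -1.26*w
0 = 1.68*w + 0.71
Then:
No Solution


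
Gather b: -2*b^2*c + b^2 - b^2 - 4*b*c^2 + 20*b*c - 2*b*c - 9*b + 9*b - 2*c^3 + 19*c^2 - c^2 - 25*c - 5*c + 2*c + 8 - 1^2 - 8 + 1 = -2*b^2*c + b*(-4*c^2 + 18*c) - 2*c^3 + 18*c^2 - 28*c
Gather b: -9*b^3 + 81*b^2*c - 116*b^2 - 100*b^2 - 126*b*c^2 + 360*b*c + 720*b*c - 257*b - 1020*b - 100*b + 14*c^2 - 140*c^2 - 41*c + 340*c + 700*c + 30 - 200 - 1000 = -9*b^3 + b^2*(81*c - 216) + b*(-126*c^2 + 1080*c - 1377) - 126*c^2 + 999*c - 1170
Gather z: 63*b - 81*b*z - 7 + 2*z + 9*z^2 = 63*b + 9*z^2 + z*(2 - 81*b) - 7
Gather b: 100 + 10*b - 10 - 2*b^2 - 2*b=-2*b^2 + 8*b + 90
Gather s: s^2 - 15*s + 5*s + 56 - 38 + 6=s^2 - 10*s + 24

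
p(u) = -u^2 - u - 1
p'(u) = -2*u - 1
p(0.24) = -1.30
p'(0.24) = -1.48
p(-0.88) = -0.89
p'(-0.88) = 0.76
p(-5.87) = -29.59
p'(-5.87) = 10.74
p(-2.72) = -5.68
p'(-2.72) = 4.44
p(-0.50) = -0.75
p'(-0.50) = 0.00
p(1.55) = -4.95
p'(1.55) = -4.10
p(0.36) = -1.49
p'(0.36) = -1.72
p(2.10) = -7.51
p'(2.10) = -5.20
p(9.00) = -91.00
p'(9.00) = -19.00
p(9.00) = -91.00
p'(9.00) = -19.00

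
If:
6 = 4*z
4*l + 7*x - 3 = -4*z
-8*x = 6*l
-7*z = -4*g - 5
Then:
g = 11/8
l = 12/5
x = -9/5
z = 3/2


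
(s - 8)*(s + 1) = s^2 - 7*s - 8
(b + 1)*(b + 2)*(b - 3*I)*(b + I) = b^4 + 3*b^3 - 2*I*b^3 + 5*b^2 - 6*I*b^2 + 9*b - 4*I*b + 6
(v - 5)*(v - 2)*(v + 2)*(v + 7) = v^4 + 2*v^3 - 39*v^2 - 8*v + 140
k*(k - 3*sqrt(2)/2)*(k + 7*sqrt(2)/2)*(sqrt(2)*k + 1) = sqrt(2)*k^4 + 5*k^3 - 17*sqrt(2)*k^2/2 - 21*k/2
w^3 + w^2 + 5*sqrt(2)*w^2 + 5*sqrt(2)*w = w*(w + 1)*(w + 5*sqrt(2))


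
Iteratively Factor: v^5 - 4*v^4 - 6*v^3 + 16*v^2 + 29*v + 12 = (v - 4)*(v^4 - 6*v^2 - 8*v - 3) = (v - 4)*(v - 3)*(v^3 + 3*v^2 + 3*v + 1) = (v - 4)*(v - 3)*(v + 1)*(v^2 + 2*v + 1) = (v - 4)*(v - 3)*(v + 1)^2*(v + 1)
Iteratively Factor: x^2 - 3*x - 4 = (x - 4)*(x + 1)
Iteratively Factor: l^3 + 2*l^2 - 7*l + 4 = (l - 1)*(l^2 + 3*l - 4) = (l - 1)*(l + 4)*(l - 1)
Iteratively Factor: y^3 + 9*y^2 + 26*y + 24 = (y + 4)*(y^2 + 5*y + 6) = (y + 3)*(y + 4)*(y + 2)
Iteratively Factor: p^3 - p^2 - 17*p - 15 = (p + 3)*(p^2 - 4*p - 5) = (p - 5)*(p + 3)*(p + 1)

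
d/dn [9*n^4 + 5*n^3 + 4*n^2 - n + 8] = 36*n^3 + 15*n^2 + 8*n - 1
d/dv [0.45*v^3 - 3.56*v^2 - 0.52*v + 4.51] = 1.35*v^2 - 7.12*v - 0.52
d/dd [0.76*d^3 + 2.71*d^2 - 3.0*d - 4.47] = 2.28*d^2 + 5.42*d - 3.0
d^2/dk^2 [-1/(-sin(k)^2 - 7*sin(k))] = (-4*sin(k) - 21 - 43/sin(k) + 42/sin(k)^2 + 98/sin(k)^3)/(sin(k) + 7)^3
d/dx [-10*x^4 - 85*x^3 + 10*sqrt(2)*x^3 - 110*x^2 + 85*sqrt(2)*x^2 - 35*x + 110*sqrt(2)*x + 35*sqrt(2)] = -40*x^3 - 255*x^2 + 30*sqrt(2)*x^2 - 220*x + 170*sqrt(2)*x - 35 + 110*sqrt(2)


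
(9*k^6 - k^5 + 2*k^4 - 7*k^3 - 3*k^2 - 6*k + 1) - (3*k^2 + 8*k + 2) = 9*k^6 - k^5 + 2*k^4 - 7*k^3 - 6*k^2 - 14*k - 1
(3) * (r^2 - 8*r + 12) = 3*r^2 - 24*r + 36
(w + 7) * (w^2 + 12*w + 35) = w^3 + 19*w^2 + 119*w + 245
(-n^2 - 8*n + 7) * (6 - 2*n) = 2*n^3 + 10*n^2 - 62*n + 42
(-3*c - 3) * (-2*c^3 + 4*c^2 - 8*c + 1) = 6*c^4 - 6*c^3 + 12*c^2 + 21*c - 3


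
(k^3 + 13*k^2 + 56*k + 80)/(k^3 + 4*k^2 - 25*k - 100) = (k + 4)/(k - 5)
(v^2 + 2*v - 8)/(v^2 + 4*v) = (v - 2)/v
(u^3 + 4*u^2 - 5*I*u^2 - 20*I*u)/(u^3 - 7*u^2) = (u^2 + u*(4 - 5*I) - 20*I)/(u*(u - 7))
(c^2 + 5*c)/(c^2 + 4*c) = (c + 5)/(c + 4)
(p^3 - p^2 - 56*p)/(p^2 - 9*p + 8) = p*(p + 7)/(p - 1)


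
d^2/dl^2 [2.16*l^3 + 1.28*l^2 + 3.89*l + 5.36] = 12.96*l + 2.56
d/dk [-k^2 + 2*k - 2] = 2 - 2*k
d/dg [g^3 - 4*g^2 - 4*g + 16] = 3*g^2 - 8*g - 4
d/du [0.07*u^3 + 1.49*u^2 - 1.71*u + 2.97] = 0.21*u^2 + 2.98*u - 1.71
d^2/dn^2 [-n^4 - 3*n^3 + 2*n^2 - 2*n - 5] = -12*n^2 - 18*n + 4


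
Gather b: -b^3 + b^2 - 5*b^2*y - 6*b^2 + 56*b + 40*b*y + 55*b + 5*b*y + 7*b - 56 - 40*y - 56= -b^3 + b^2*(-5*y - 5) + b*(45*y + 118) - 40*y - 112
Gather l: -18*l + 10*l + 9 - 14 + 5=-8*l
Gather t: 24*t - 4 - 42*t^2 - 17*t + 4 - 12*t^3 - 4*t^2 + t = -12*t^3 - 46*t^2 + 8*t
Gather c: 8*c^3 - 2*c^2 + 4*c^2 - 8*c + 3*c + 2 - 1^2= 8*c^3 + 2*c^2 - 5*c + 1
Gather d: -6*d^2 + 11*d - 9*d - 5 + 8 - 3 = -6*d^2 + 2*d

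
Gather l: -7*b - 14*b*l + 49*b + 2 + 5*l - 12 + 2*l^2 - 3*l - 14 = 42*b + 2*l^2 + l*(2 - 14*b) - 24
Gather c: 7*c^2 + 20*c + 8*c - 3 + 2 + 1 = 7*c^2 + 28*c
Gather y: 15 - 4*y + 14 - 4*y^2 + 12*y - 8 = -4*y^2 + 8*y + 21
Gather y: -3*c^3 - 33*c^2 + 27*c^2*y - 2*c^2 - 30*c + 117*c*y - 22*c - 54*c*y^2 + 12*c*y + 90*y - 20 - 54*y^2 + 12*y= -3*c^3 - 35*c^2 - 52*c + y^2*(-54*c - 54) + y*(27*c^2 + 129*c + 102) - 20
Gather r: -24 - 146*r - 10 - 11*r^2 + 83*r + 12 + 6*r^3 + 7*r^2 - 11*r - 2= 6*r^3 - 4*r^2 - 74*r - 24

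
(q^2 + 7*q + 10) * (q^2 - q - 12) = q^4 + 6*q^3 - 9*q^2 - 94*q - 120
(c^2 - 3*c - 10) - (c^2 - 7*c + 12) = 4*c - 22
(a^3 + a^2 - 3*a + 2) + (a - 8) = a^3 + a^2 - 2*a - 6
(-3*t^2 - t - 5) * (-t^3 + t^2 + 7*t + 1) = 3*t^5 - 2*t^4 - 17*t^3 - 15*t^2 - 36*t - 5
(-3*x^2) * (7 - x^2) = 3*x^4 - 21*x^2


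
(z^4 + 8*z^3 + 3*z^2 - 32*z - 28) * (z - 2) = z^5 + 6*z^4 - 13*z^3 - 38*z^2 + 36*z + 56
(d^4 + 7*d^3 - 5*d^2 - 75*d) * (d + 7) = d^5 + 14*d^4 + 44*d^3 - 110*d^2 - 525*d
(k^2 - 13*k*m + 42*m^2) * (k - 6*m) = k^3 - 19*k^2*m + 120*k*m^2 - 252*m^3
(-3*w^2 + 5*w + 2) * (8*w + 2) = -24*w^3 + 34*w^2 + 26*w + 4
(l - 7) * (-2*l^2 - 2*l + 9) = -2*l^3 + 12*l^2 + 23*l - 63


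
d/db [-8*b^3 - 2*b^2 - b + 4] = -24*b^2 - 4*b - 1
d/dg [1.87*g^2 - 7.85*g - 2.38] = 3.74*g - 7.85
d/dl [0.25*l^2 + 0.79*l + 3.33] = 0.5*l + 0.79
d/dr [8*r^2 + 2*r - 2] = 16*r + 2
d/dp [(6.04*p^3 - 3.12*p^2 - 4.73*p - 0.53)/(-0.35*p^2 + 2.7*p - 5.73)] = (-2.114*p^4 + 32.616*p^3 - 113.9071*p^2 + 35.3842*p + 28.5339)/(0.1225*p^4 - 1.89*p^3 + 11.301*p^2 - 30.942*p + 32.8329)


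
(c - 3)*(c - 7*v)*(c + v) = c^3 - 6*c^2*v - 3*c^2 - 7*c*v^2 + 18*c*v + 21*v^2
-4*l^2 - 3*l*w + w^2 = (-4*l + w)*(l + w)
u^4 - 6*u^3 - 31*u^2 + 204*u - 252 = (u - 7)*(u - 3)*(u - 2)*(u + 6)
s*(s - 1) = s^2 - s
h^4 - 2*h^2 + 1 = (h - 1)^2*(h + 1)^2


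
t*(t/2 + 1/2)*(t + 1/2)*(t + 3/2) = t^4/2 + 3*t^3/2 + 11*t^2/8 + 3*t/8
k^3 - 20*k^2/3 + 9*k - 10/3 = (k - 5)*(k - 1)*(k - 2/3)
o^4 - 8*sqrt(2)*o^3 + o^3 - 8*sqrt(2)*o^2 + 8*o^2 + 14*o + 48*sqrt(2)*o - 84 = (o - 2)*(o + 3)*(o - 7*sqrt(2))*(o - sqrt(2))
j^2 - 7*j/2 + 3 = (j - 2)*(j - 3/2)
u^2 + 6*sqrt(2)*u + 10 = (u + sqrt(2))*(u + 5*sqrt(2))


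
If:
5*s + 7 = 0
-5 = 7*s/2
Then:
No Solution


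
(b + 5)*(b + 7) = b^2 + 12*b + 35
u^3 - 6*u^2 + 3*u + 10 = (u - 5)*(u - 2)*(u + 1)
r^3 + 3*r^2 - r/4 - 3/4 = (r - 1/2)*(r + 1/2)*(r + 3)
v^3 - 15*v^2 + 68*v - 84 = (v - 7)*(v - 6)*(v - 2)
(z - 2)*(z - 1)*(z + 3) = z^3 - 7*z + 6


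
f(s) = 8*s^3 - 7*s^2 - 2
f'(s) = 24*s^2 - 14*s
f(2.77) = 114.32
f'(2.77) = 145.37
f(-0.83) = -11.40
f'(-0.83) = 28.15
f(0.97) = -1.28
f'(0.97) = 9.00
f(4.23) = 478.25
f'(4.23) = 370.21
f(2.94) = 140.79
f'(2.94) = 166.29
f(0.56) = -2.79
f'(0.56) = -0.31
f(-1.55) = -48.61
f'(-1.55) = 79.36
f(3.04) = 158.06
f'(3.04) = 179.24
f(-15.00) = -28577.00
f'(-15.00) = 5610.00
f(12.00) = 12814.00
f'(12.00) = 3288.00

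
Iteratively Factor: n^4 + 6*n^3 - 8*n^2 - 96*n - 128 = (n + 4)*(n^3 + 2*n^2 - 16*n - 32) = (n + 2)*(n + 4)*(n^2 - 16) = (n + 2)*(n + 4)^2*(n - 4)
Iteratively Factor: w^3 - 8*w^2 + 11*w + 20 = (w - 4)*(w^2 - 4*w - 5) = (w - 4)*(w + 1)*(w - 5)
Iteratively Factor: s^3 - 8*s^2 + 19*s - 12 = (s - 1)*(s^2 - 7*s + 12) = (s - 3)*(s - 1)*(s - 4)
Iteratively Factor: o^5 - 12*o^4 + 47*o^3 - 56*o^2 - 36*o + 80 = (o + 1)*(o^4 - 13*o^3 + 60*o^2 - 116*o + 80) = (o - 2)*(o + 1)*(o^3 - 11*o^2 + 38*o - 40) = (o - 5)*(o - 2)*(o + 1)*(o^2 - 6*o + 8) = (o - 5)*(o - 4)*(o - 2)*(o + 1)*(o - 2)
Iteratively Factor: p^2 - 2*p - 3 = (p + 1)*(p - 3)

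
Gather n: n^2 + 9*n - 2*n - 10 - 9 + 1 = n^2 + 7*n - 18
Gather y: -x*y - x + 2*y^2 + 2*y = -x + 2*y^2 + y*(2 - x)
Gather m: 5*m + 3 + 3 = 5*m + 6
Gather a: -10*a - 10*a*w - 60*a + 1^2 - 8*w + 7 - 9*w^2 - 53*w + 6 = a*(-10*w - 70) - 9*w^2 - 61*w + 14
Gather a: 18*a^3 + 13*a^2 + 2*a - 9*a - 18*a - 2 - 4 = 18*a^3 + 13*a^2 - 25*a - 6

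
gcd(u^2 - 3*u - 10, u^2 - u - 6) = u + 2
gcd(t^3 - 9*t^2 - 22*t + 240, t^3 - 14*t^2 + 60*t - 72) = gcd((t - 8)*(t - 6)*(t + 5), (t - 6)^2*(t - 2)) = t - 6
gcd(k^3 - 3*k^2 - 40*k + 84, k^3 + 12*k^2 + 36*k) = k + 6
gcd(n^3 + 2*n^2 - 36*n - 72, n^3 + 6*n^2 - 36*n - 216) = n^2 - 36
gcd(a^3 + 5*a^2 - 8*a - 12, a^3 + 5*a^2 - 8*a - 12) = a^3 + 5*a^2 - 8*a - 12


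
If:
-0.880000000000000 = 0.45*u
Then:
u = -1.96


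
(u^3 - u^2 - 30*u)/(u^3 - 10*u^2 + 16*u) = (u^2 - u - 30)/(u^2 - 10*u + 16)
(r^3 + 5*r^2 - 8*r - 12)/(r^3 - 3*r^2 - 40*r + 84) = (r + 1)/(r - 7)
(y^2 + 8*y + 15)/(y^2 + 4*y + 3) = (y + 5)/(y + 1)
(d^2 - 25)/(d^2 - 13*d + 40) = (d + 5)/(d - 8)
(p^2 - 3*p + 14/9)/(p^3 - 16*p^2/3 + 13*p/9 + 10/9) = (3*p - 7)/(3*p^2 - 14*p - 5)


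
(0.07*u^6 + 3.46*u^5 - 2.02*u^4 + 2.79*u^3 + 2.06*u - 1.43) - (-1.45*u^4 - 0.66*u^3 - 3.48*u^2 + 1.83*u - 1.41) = 0.07*u^6 + 3.46*u^5 - 0.57*u^4 + 3.45*u^3 + 3.48*u^2 + 0.23*u - 0.02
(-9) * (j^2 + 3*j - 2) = -9*j^2 - 27*j + 18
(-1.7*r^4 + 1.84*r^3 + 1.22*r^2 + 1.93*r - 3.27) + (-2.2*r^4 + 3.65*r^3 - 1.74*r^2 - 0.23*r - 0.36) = -3.9*r^4 + 5.49*r^3 - 0.52*r^2 + 1.7*r - 3.63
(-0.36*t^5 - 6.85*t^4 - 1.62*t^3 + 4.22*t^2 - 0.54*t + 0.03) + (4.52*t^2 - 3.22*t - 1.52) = -0.36*t^5 - 6.85*t^4 - 1.62*t^3 + 8.74*t^2 - 3.76*t - 1.49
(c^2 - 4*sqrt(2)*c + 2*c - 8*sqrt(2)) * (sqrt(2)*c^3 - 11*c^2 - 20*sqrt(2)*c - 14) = sqrt(2)*c^5 - 19*c^4 + 2*sqrt(2)*c^4 - 38*c^3 + 24*sqrt(2)*c^3 + 48*sqrt(2)*c^2 + 146*c^2 + 56*sqrt(2)*c + 292*c + 112*sqrt(2)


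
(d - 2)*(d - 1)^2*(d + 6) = d^4 + 2*d^3 - 19*d^2 + 28*d - 12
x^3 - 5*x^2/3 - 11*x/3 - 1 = (x - 3)*(x + 1/3)*(x + 1)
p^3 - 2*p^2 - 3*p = p*(p - 3)*(p + 1)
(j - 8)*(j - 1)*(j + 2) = j^3 - 7*j^2 - 10*j + 16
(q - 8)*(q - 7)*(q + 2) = q^3 - 13*q^2 + 26*q + 112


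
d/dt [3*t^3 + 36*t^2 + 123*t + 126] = 9*t^2 + 72*t + 123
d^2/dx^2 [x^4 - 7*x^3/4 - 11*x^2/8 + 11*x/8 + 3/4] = 12*x^2 - 21*x/2 - 11/4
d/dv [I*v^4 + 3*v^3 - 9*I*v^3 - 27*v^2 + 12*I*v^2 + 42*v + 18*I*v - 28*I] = 4*I*v^3 + v^2*(9 - 27*I) + v*(-54 + 24*I) + 42 + 18*I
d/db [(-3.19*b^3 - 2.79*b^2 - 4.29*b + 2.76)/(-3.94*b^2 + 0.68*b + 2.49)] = (12.5686*b^4 - 4.3384*b^3 - 42.6291*b^2 + 7.8546*b - 12.5589)/(15.5236*b^4 - 5.3584*b^3 - 19.1588*b^2 + 3.3864*b + 6.2001)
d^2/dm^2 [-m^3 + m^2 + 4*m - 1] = 2 - 6*m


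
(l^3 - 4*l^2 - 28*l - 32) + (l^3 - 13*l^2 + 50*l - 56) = 2*l^3 - 17*l^2 + 22*l - 88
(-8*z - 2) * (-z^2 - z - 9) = 8*z^3 + 10*z^2 + 74*z + 18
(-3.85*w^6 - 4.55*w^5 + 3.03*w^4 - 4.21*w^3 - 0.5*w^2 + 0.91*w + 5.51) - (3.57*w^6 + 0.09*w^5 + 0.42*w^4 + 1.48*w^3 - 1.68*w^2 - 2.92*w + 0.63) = -7.42*w^6 - 4.64*w^5 + 2.61*w^4 - 5.69*w^3 + 1.18*w^2 + 3.83*w + 4.88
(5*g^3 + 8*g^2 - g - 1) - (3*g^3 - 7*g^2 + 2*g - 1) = 2*g^3 + 15*g^2 - 3*g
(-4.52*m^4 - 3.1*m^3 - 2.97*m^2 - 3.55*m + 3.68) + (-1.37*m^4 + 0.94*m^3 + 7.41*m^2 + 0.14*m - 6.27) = -5.89*m^4 - 2.16*m^3 + 4.44*m^2 - 3.41*m - 2.59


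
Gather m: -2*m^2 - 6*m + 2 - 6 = -2*m^2 - 6*m - 4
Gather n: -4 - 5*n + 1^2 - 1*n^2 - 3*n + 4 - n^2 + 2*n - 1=-2*n^2 - 6*n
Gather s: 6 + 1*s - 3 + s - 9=2*s - 6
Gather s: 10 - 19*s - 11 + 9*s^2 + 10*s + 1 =9*s^2 - 9*s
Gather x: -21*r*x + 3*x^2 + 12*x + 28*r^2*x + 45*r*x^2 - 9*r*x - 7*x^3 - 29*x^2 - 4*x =-7*x^3 + x^2*(45*r - 26) + x*(28*r^2 - 30*r + 8)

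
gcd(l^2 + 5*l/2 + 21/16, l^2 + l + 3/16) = l + 3/4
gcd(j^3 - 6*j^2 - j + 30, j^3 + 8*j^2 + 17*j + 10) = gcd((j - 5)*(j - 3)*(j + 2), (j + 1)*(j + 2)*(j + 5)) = j + 2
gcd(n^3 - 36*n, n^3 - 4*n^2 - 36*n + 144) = n^2 - 36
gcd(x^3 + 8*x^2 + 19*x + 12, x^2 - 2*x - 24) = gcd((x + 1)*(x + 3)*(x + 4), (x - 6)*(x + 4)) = x + 4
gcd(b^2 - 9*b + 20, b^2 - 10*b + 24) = b - 4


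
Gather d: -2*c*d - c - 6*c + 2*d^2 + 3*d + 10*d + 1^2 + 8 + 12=-7*c + 2*d^2 + d*(13 - 2*c) + 21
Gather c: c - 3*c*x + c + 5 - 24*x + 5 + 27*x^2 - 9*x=c*(2 - 3*x) + 27*x^2 - 33*x + 10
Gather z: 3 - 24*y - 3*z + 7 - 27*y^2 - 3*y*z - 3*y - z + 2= -27*y^2 - 27*y + z*(-3*y - 4) + 12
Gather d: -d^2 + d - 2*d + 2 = -d^2 - d + 2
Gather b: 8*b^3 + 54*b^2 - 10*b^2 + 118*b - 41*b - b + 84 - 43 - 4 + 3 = 8*b^3 + 44*b^2 + 76*b + 40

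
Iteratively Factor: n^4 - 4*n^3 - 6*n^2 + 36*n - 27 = (n - 3)*(n^3 - n^2 - 9*n + 9) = (n - 3)^2*(n^2 + 2*n - 3) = (n - 3)^2*(n + 3)*(n - 1)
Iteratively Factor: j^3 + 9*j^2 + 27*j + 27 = (j + 3)*(j^2 + 6*j + 9) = (j + 3)^2*(j + 3)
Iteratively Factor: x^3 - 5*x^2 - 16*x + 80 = (x - 5)*(x^2 - 16) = (x - 5)*(x + 4)*(x - 4)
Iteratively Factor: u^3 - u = (u)*(u^2 - 1) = u*(u - 1)*(u + 1)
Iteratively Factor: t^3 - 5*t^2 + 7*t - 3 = (t - 3)*(t^2 - 2*t + 1) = (t - 3)*(t - 1)*(t - 1)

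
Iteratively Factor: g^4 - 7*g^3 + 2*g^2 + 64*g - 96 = (g - 2)*(g^3 - 5*g^2 - 8*g + 48) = (g - 4)*(g - 2)*(g^2 - g - 12) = (g - 4)^2*(g - 2)*(g + 3)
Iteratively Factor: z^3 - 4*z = (z)*(z^2 - 4) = z*(z + 2)*(z - 2)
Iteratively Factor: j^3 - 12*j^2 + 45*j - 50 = (j - 5)*(j^2 - 7*j + 10) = (j - 5)^2*(j - 2)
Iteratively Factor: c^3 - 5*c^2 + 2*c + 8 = (c - 2)*(c^2 - 3*c - 4) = (c - 2)*(c + 1)*(c - 4)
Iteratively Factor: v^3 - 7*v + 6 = (v - 1)*(v^2 + v - 6) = (v - 1)*(v + 3)*(v - 2)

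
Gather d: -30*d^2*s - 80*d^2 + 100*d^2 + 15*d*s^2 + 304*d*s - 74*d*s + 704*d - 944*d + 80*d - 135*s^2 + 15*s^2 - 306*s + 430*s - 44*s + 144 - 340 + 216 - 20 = d^2*(20 - 30*s) + d*(15*s^2 + 230*s - 160) - 120*s^2 + 80*s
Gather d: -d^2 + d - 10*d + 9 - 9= -d^2 - 9*d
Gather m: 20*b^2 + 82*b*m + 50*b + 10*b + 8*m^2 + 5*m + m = 20*b^2 + 60*b + 8*m^2 + m*(82*b + 6)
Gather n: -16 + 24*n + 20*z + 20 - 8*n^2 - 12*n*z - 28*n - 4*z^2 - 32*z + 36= -8*n^2 + n*(-12*z - 4) - 4*z^2 - 12*z + 40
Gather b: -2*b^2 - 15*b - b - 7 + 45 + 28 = -2*b^2 - 16*b + 66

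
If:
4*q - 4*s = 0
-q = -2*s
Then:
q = 0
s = 0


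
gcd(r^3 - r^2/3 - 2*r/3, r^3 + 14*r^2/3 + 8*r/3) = r^2 + 2*r/3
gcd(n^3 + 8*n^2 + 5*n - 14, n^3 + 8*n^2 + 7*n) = n + 7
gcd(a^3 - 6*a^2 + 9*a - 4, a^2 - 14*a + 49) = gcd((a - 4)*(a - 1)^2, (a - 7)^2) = 1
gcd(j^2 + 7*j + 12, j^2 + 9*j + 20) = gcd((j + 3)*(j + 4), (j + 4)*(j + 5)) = j + 4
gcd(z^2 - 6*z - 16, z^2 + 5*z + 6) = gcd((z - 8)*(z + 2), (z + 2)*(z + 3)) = z + 2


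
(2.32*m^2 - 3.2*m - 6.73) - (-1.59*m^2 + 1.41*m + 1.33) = 3.91*m^2 - 4.61*m - 8.06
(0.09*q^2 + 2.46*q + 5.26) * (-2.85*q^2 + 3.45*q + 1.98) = -0.2565*q^4 - 6.7005*q^3 - 6.3258*q^2 + 23.0178*q + 10.4148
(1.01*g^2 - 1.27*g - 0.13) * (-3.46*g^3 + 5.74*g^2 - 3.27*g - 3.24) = -3.4946*g^5 + 10.1916*g^4 - 10.1427*g^3 + 0.1343*g^2 + 4.5399*g + 0.4212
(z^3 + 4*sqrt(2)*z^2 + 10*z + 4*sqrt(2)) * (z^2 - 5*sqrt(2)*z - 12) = z^5 - sqrt(2)*z^4 - 42*z^3 - 94*sqrt(2)*z^2 - 160*z - 48*sqrt(2)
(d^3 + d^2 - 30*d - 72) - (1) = d^3 + d^2 - 30*d - 73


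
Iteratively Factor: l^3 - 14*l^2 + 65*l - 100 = (l - 5)*(l^2 - 9*l + 20) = (l - 5)^2*(l - 4)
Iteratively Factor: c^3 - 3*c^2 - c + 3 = (c - 1)*(c^2 - 2*c - 3) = (c - 1)*(c + 1)*(c - 3)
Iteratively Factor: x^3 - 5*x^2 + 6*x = (x - 2)*(x^2 - 3*x) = (x - 3)*(x - 2)*(x)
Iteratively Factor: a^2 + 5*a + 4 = (a + 4)*(a + 1)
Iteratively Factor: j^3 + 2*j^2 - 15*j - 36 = (j - 4)*(j^2 + 6*j + 9) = (j - 4)*(j + 3)*(j + 3)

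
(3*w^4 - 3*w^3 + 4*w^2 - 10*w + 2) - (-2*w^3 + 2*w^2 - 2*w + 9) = 3*w^4 - w^3 + 2*w^2 - 8*w - 7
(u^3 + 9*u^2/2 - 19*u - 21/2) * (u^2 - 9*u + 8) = u^5 - 9*u^4/2 - 103*u^3/2 + 393*u^2/2 - 115*u/2 - 84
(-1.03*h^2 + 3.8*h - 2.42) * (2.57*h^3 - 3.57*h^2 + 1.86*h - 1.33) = -2.6471*h^5 + 13.4431*h^4 - 21.7012*h^3 + 17.0773*h^2 - 9.5552*h + 3.2186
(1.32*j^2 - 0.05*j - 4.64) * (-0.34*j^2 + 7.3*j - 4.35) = -0.4488*j^4 + 9.653*j^3 - 4.5294*j^2 - 33.6545*j + 20.184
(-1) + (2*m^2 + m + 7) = 2*m^2 + m + 6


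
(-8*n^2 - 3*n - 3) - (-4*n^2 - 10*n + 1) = -4*n^2 + 7*n - 4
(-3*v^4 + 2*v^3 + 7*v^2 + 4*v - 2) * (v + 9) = -3*v^5 - 25*v^4 + 25*v^3 + 67*v^2 + 34*v - 18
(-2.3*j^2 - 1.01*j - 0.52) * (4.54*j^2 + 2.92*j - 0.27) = -10.442*j^4 - 11.3014*j^3 - 4.689*j^2 - 1.2457*j + 0.1404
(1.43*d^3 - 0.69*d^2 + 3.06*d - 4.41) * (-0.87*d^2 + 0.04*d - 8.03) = -1.2441*d^5 + 0.6575*d^4 - 14.1727*d^3 + 9.4998*d^2 - 24.7482*d + 35.4123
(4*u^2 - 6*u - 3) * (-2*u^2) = -8*u^4 + 12*u^3 + 6*u^2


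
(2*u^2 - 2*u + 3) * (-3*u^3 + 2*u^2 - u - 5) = -6*u^5 + 10*u^4 - 15*u^3 - 2*u^2 + 7*u - 15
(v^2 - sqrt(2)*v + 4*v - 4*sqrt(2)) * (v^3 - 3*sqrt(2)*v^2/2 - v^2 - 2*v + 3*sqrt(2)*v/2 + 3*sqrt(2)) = v^5 - 5*sqrt(2)*v^4/2 + 3*v^4 - 15*sqrt(2)*v^3/2 - 3*v^3 + v^2 + 15*sqrt(2)*v^2 - 18*v + 20*sqrt(2)*v - 24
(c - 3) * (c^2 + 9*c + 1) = c^3 + 6*c^2 - 26*c - 3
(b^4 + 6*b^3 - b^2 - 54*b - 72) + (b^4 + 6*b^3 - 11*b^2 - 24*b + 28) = 2*b^4 + 12*b^3 - 12*b^2 - 78*b - 44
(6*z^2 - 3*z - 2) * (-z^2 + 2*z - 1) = -6*z^4 + 15*z^3 - 10*z^2 - z + 2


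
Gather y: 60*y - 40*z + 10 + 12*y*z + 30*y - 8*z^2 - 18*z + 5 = y*(12*z + 90) - 8*z^2 - 58*z + 15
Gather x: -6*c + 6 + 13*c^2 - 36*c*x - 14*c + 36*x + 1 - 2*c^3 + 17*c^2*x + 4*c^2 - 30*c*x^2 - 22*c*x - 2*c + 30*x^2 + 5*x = -2*c^3 + 17*c^2 - 22*c + x^2*(30 - 30*c) + x*(17*c^2 - 58*c + 41) + 7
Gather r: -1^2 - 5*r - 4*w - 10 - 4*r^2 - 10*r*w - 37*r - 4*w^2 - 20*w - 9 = -4*r^2 + r*(-10*w - 42) - 4*w^2 - 24*w - 20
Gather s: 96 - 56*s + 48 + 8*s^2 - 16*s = 8*s^2 - 72*s + 144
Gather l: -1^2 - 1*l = -l - 1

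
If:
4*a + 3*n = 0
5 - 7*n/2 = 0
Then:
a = -15/14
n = 10/7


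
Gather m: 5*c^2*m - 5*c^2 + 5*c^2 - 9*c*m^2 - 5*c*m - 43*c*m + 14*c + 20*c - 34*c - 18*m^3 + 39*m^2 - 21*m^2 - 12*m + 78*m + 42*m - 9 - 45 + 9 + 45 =-18*m^3 + m^2*(18 - 9*c) + m*(5*c^2 - 48*c + 108)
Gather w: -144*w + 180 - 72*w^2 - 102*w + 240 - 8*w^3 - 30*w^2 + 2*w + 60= -8*w^3 - 102*w^2 - 244*w + 480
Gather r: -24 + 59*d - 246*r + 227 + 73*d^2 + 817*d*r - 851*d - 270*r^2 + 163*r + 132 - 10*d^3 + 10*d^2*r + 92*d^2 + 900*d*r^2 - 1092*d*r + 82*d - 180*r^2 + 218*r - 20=-10*d^3 + 165*d^2 - 710*d + r^2*(900*d - 450) + r*(10*d^2 - 275*d + 135) + 315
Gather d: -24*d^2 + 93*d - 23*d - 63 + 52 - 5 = -24*d^2 + 70*d - 16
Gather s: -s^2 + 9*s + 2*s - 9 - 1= -s^2 + 11*s - 10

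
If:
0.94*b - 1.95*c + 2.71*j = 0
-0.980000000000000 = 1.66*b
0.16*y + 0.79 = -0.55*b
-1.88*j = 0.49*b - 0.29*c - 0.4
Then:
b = -0.59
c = 0.29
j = 0.41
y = -2.91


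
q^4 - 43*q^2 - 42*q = q*(q - 7)*(q + 1)*(q + 6)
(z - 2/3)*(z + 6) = z^2 + 16*z/3 - 4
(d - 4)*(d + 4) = d^2 - 16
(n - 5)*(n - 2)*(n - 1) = n^3 - 8*n^2 + 17*n - 10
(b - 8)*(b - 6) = b^2 - 14*b + 48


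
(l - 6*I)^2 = l^2 - 12*I*l - 36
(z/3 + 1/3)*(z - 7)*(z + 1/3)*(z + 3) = z^4/3 - 8*z^3/9 - 26*z^2/3 - 88*z/9 - 7/3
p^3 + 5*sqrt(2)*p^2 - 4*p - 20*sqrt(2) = (p - 2)*(p + 2)*(p + 5*sqrt(2))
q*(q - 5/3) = q^2 - 5*q/3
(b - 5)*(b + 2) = b^2 - 3*b - 10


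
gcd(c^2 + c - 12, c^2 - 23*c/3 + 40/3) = 1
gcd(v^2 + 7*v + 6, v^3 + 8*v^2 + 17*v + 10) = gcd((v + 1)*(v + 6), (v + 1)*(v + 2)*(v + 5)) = v + 1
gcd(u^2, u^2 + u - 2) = 1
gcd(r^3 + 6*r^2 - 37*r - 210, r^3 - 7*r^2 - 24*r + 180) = r^2 - r - 30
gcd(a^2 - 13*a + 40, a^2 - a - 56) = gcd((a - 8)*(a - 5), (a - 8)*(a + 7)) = a - 8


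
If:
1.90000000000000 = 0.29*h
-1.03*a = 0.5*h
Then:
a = -3.18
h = 6.55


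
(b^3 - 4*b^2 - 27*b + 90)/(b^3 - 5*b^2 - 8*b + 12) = (b^2 + 2*b - 15)/(b^2 + b - 2)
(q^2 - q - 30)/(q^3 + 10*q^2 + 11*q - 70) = (q - 6)/(q^2 + 5*q - 14)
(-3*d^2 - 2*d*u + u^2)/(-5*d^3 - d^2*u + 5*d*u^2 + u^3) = (-3*d + u)/(-5*d^2 + 4*d*u + u^2)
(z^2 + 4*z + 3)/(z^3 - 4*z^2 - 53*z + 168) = (z^2 + 4*z + 3)/(z^3 - 4*z^2 - 53*z + 168)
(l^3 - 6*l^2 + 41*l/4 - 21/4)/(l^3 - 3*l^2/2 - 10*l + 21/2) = (l - 3/2)/(l + 3)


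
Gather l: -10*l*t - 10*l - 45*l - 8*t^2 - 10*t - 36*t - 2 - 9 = l*(-10*t - 55) - 8*t^2 - 46*t - 11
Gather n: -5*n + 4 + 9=13 - 5*n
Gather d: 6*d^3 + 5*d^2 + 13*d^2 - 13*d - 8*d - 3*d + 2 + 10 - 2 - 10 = 6*d^3 + 18*d^2 - 24*d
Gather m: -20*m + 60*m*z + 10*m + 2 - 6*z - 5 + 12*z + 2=m*(60*z - 10) + 6*z - 1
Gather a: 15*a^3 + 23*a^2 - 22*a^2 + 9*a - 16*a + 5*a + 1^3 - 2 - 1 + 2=15*a^3 + a^2 - 2*a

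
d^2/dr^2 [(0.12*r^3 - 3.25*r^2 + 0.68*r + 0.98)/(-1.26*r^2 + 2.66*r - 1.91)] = (7.105427357601e-15*r^4 + 18.505704*r^3 - 52.605756*r^2 + 26.899704*r + 7.651794)/(2.000376*r^6 - 12.669048*r^5 + 35.842716*r^4 - 57.230432*r^3 + 54.333006*r^2 - 29.111838*r + 6.967871)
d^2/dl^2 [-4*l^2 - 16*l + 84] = -8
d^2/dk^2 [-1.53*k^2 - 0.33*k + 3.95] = -3.06000000000000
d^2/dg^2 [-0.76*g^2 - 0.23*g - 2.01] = -1.52000000000000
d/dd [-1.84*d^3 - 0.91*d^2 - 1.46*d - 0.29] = -5.52*d^2 - 1.82*d - 1.46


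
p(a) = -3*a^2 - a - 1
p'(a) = -6*a - 1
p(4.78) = -74.33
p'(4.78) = -29.68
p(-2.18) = -13.08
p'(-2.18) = 12.08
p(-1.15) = -3.82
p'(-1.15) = 5.90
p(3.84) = -49.08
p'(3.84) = -24.04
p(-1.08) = -3.42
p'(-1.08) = 5.48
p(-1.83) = -9.22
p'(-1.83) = 9.98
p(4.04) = -54.00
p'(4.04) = -25.24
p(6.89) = -150.31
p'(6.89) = -42.34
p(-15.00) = -661.00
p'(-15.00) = 89.00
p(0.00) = -1.00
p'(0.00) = -1.00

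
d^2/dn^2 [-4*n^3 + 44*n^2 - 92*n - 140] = 88 - 24*n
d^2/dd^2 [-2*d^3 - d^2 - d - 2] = -12*d - 2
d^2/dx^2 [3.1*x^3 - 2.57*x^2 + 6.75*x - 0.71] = 18.6*x - 5.14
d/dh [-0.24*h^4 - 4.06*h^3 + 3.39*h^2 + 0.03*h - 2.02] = -0.96*h^3 - 12.18*h^2 + 6.78*h + 0.03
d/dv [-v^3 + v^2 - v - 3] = -3*v^2 + 2*v - 1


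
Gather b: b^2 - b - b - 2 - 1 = b^2 - 2*b - 3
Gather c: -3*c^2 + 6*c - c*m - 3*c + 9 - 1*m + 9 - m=-3*c^2 + c*(3 - m) - 2*m + 18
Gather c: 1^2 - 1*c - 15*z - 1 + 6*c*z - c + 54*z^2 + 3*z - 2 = c*(6*z - 2) + 54*z^2 - 12*z - 2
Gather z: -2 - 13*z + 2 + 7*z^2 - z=7*z^2 - 14*z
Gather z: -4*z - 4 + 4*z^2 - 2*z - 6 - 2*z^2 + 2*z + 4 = 2*z^2 - 4*z - 6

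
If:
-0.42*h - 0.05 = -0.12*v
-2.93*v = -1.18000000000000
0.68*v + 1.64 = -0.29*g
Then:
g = -6.60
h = -0.00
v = 0.40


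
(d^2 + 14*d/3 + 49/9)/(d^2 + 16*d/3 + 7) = (d + 7/3)/(d + 3)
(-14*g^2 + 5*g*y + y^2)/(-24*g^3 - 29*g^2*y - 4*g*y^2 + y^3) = (14*g^2 - 5*g*y - y^2)/(24*g^3 + 29*g^2*y + 4*g*y^2 - y^3)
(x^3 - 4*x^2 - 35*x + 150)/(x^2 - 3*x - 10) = (x^2 + x - 30)/(x + 2)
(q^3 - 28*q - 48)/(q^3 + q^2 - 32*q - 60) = (q + 4)/(q + 5)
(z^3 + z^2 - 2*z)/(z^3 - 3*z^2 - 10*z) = (z - 1)/(z - 5)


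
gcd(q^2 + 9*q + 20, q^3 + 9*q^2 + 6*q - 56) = q + 4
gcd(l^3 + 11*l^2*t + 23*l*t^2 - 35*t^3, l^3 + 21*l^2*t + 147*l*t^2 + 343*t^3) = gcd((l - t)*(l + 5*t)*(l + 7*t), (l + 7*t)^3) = l + 7*t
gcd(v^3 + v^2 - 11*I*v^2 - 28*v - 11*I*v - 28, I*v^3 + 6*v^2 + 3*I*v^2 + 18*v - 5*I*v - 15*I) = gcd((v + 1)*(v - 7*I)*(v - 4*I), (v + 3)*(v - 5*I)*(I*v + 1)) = 1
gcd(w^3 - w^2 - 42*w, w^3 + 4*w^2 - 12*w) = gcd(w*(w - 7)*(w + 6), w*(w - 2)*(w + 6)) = w^2 + 6*w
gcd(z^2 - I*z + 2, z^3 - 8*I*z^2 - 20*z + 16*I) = z - 2*I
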